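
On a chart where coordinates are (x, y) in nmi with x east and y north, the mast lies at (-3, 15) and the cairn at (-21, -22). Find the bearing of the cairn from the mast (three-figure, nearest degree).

206°

Δeast = -21 − -3 = -18.00; Δnorth = -22 − 15 = -37.00.
Bearing = atan2(Δeast, Δnorth) mod 360° = 205.94° ≈ 206°.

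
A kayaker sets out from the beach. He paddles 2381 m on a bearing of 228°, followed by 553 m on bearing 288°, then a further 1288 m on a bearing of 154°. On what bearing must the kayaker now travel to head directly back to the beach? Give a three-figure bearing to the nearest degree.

Leg 1 (228°, 2381 m): east 2381 sin 228° = -1769.43, north 2381 cos 228° = -1593.20
Leg 2 (288°, 553 m): east 553 sin 288° = -525.93, north 553 cos 288° = 170.89
Leg 3 (154°, 1288 m): east 1288 sin 154° = 564.62, north 1288 cos 154° = -1157.65
Net displacement: -1730.74 east, -2579.96 north. Direction back to start is (1730.74, 2579.96): bearing = atan2(1730.74, 2579.96) mod 360° = 33.86° ≈ 034°.

034°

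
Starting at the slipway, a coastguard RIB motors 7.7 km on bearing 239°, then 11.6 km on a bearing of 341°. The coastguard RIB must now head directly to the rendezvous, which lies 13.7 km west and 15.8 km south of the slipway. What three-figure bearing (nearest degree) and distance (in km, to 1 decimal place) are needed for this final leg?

Leg 1 (239°, 7.7 km): east 7.7 sin 239° = -6.60, north 7.7 cos 239° = -3.97
Leg 2 (341°, 11.6 km): east 11.6 sin 341° = -3.78, north 11.6 cos 341° = 10.97
Current position: (-10.38, 7.00). Target: (-13.7, -15.8). Remaining: Δeast = -3.32, Δnorth = -22.80.
Bearing = atan2(-3.32, -22.80) mod 360° = 188.29°; distance = √((-3.32)² + (-22.80)²) = 23.043 km.

188°, 23.0 km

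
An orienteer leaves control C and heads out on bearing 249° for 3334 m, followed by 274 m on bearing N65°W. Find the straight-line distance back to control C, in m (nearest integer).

3530 m

Leg 1 (249°, 3334 m): east 3334 sin 249° = -3112.56, north 3334 cos 249° = -1194.80
Leg 2 (N65°W, 274 m): east 274 sin 295° = -248.33, north 274 cos 295° = 115.80
Net: -3360.89 east, -1079.00 north. Distance = √((-3360.89)² + (-1079.00)²) = 3529.843 m.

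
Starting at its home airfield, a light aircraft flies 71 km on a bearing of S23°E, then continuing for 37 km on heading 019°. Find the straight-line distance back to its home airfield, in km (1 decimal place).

Leg 1 (S23°E, 71 km): east 71 sin 157° = 27.74, north 71 cos 157° = -65.36
Leg 2 (019°, 37 km): east 37 sin 19° = 12.05, north 37 cos 19° = 34.98
Net: 39.79 east, -30.37 north. Distance = √((39.79)² + (-30.37)²) = 50.055 km.

50.1 km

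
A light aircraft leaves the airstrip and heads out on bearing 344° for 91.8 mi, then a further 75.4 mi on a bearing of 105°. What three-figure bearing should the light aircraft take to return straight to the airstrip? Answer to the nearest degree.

Leg 1 (344°, 91.8 mi): east 91.8 sin 344° = -25.30, north 91.8 cos 344° = 88.24
Leg 2 (105°, 75.4 mi): east 75.4 sin 105° = 72.83, north 75.4 cos 105° = -19.51
Net displacement: 47.53 east, 68.73 north. Direction back to start is (-47.53, -68.73): bearing = atan2(-47.53, -68.73) mod 360° = 214.66° ≈ 215°.

215°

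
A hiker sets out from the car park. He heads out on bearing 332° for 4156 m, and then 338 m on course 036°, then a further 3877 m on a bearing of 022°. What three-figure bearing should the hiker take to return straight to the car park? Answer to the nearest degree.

178°

Leg 1 (332°, 4156 m): east 4156 sin 332° = -1951.12, north 4156 cos 332° = 3669.53
Leg 2 (036°, 338 m): east 338 sin 36° = 198.67, north 338 cos 36° = 273.45
Leg 3 (022°, 3877 m): east 3877 sin 22° = 1452.35, north 3877 cos 22° = 3594.69
Net displacement: -300.10 east, 7537.67 north. Direction back to start is (300.10, -7537.67): bearing = atan2(300.10, -7537.67) mod 360° = 177.72° ≈ 178°.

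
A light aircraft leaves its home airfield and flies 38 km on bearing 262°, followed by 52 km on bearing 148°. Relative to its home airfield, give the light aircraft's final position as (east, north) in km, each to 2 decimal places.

Leg 1 (262°, 38 km): east 38 sin 262° = -37.63, north 38 cos 262° = -5.29
Leg 2 (148°, 52 km): east 52 sin 148° = 27.56, north 52 cos 148° = -44.10
Summing: -10.07 km east, -49.39 km north → (-10.07, -49.39).

(-10.07, -49.39)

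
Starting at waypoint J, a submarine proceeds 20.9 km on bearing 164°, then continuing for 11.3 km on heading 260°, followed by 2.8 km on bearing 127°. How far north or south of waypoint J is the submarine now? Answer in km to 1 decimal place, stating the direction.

Leg 1 (164°, 20.9 km): east 20.9 sin 164° = 5.76, north 20.9 cos 164° = -20.09
Leg 2 (260°, 11.3 km): east 11.3 sin 260° = -11.13, north 11.3 cos 260° = -1.96
Leg 3 (127°, 2.8 km): east 2.8 sin 127° = 2.24, north 2.8 cos 127° = -1.69
Net north component: -23.74 km.

23.7 km south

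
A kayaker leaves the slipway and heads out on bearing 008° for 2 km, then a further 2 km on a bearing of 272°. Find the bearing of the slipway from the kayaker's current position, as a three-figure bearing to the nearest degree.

140°

Leg 1 (008°, 2 km): east 2 sin 8° = 0.28, north 2 cos 8° = 1.98
Leg 2 (272°, 2 km): east 2 sin 272° = -2.00, north 2 cos 272° = 0.07
Net displacement: -1.72 east, 2.05 north. Direction back to start is (1.72, -2.05): bearing = atan2(1.72, -2.05) mod 360° = 140.00° ≈ 140°.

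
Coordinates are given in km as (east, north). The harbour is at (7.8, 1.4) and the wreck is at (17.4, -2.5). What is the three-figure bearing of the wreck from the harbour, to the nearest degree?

Δeast = 17.4 − 7.8 = 9.60; Δnorth = -2.5 − 1.4 = -3.90.
Bearing = atan2(Δeast, Δnorth) mod 360° = 112.11° ≈ 112°.

112°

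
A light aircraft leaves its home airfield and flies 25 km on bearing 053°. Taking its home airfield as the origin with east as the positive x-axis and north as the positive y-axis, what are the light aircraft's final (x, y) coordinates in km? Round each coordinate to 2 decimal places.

Leg 1 (053°, 25 km): east 25 sin 53° = 19.97, north 25 cos 53° = 15.05
Summing: 19.97 km east, 15.05 km north → (19.97, 15.05).

(19.97, 15.05)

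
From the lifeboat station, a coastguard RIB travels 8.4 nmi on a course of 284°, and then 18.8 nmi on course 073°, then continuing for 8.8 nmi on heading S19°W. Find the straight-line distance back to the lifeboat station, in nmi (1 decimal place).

Leg 1 (284°, 8.4 nmi): east 8.4 sin 284° = -8.15, north 8.4 cos 284° = 2.03
Leg 2 (073°, 18.8 nmi): east 18.8 sin 73° = 17.98, north 18.8 cos 73° = 5.50
Leg 3 (S19°W, 8.8 nmi): east 8.8 sin 199° = -2.86, north 8.8 cos 199° = -8.32
Net: 6.96 east, -0.79 north. Distance = √((6.96)² + (-0.79)²) = 7.008 nmi.

7.0 nmi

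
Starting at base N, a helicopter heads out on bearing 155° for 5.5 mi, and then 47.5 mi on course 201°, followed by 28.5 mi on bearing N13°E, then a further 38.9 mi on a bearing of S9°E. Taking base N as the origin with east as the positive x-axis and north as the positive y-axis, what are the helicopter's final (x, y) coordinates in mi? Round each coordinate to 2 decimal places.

(-2.20, -59.98)

Leg 1 (155°, 5.5 mi): east 5.5 sin 155° = 2.32, north 5.5 cos 155° = -4.98
Leg 2 (201°, 47.5 mi): east 47.5 sin 201° = -17.02, north 47.5 cos 201° = -44.35
Leg 3 (N13°E, 28.5 mi): east 28.5 sin 13° = 6.41, north 28.5 cos 13° = 27.77
Leg 4 (S9°E, 38.9 mi): east 38.9 sin 171° = 6.09, north 38.9 cos 171° = -38.42
Summing: -2.20 mi east, -59.98 mi north → (-2.20, -59.98).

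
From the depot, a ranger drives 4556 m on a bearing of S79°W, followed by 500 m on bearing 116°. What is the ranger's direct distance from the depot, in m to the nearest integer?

Leg 1 (S79°W, 4556 m): east 4556 sin 259° = -4472.29, north 4556 cos 259° = -869.33
Leg 2 (116°, 500 m): east 500 sin 116° = 449.40, north 500 cos 116° = -219.19
Net: -4022.90 east, -1088.51 north. Distance = √((-4022.90)² + (-1088.51)²) = 4167.560 m.

4168 m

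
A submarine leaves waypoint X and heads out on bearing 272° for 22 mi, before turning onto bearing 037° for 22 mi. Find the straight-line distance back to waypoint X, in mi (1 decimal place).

Leg 1 (272°, 22 mi): east 22 sin 272° = -21.99, north 22 cos 272° = 0.77
Leg 2 (037°, 22 mi): east 22 sin 37° = 13.24, north 22 cos 37° = 17.57
Net: -8.75 east, 18.34 north. Distance = √((-8.75)² + (18.34)²) = 20.317 mi.

20.3 mi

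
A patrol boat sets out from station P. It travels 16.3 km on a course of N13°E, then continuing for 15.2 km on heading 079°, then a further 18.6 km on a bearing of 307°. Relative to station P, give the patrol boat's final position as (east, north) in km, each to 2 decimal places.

(3.73, 29.98)

Leg 1 (N13°E, 16.3 km): east 16.3 sin 13° = 3.67, north 16.3 cos 13° = 15.88
Leg 2 (079°, 15.2 km): east 15.2 sin 79° = 14.92, north 15.2 cos 79° = 2.90
Leg 3 (307°, 18.6 km): east 18.6 sin 307° = -14.85, north 18.6 cos 307° = 11.19
Summing: 3.73 km east, 29.98 km north → (3.73, 29.98).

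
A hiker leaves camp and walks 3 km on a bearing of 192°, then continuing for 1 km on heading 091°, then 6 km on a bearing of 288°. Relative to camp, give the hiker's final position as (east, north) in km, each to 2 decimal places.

Leg 1 (192°, 3 km): east 3 sin 192° = -0.62, north 3 cos 192° = -2.93
Leg 2 (091°, 1 km): east 1 sin 91° = 1.00, north 1 cos 91° = -0.02
Leg 3 (288°, 6 km): east 6 sin 288° = -5.71, north 6 cos 288° = 1.85
Summing: -5.33 km east, -1.10 km north → (-5.33, -1.10).

(-5.33, -1.10)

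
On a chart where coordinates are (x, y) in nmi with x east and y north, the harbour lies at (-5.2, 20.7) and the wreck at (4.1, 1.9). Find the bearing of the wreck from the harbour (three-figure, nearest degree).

154°

Δeast = 4.1 − -5.2 = 9.30; Δnorth = 1.9 − 20.7 = -18.80.
Bearing = atan2(Δeast, Δnorth) mod 360° = 153.68° ≈ 154°.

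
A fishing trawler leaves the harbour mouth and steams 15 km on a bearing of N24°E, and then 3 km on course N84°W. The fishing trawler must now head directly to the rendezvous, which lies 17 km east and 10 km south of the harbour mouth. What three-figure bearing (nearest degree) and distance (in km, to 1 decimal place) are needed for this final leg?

Leg 1 (N24°E, 15 km): east 15 sin 24° = 6.10, north 15 cos 24° = 13.70
Leg 2 (N84°W, 3 km): east 3 sin 276° = -2.98, north 3 cos 276° = 0.31
Current position: (3.12, 14.02). Target: (17, -10). Remaining: Δeast = 13.88, Δnorth = -24.02.
Bearing = atan2(13.88, -24.02) mod 360° = 149.97°; distance = √((13.88)² + (-24.02)²) = 27.740 km.

150°, 27.7 km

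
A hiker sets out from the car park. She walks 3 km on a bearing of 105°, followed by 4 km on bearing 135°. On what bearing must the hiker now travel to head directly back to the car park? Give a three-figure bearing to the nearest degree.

302°

Leg 1 (105°, 3 km): east 3 sin 105° = 2.90, north 3 cos 105° = -0.78
Leg 2 (135°, 4 km): east 4 sin 135° = 2.83, north 4 cos 135° = -2.83
Net displacement: 5.73 east, -3.60 north. Direction back to start is (-5.73, 3.60): bearing = atan2(-5.73, 3.60) mod 360° = 302.19° ≈ 302°.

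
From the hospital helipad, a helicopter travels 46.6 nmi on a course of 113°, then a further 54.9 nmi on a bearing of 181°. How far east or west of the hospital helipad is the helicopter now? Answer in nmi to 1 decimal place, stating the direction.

Leg 1 (113°, 46.6 nmi): east 46.6 sin 113° = 42.90, north 46.6 cos 113° = -18.21
Leg 2 (181°, 54.9 nmi): east 54.9 sin 181° = -0.96, north 54.9 cos 181° = -54.89
Net east component: 41.94 nmi.

41.9 nmi east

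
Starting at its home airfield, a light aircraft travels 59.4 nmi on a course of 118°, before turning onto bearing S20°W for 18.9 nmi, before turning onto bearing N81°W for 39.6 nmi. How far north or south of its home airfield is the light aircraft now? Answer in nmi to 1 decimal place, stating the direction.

Leg 1 (118°, 59.4 nmi): east 59.4 sin 118° = 52.45, north 59.4 cos 118° = -27.89
Leg 2 (S20°W, 18.9 nmi): east 18.9 sin 200° = -6.46, north 18.9 cos 200° = -17.76
Leg 3 (N81°W, 39.6 nmi): east 39.6 sin 279° = -39.11, north 39.6 cos 279° = 6.19
Net north component: -39.45 nmi.

39.5 nmi south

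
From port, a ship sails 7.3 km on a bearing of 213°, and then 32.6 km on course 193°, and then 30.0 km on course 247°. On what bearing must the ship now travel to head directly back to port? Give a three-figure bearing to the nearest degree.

Leg 1 (213°, 7.3 km): east 7.3 sin 213° = -3.98, north 7.3 cos 213° = -6.12
Leg 2 (193°, 32.6 km): east 32.6 sin 193° = -7.33, north 32.6 cos 193° = -31.76
Leg 3 (247°, 30.0 km): east 30.0 sin 247° = -27.62, north 30.0 cos 247° = -11.72
Net displacement: -38.92 east, -49.61 north. Direction back to start is (38.92, 49.61): bearing = atan2(38.92, 49.61) mod 360° = 38.12° ≈ 038°.

038°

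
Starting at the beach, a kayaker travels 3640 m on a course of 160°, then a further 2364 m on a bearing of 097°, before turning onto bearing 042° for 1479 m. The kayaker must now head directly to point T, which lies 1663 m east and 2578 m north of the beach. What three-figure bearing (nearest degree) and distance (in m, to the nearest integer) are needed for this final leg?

331°, 5952 m

Leg 1 (160°, 3640 m): east 3640 sin 160° = 1244.95, north 3640 cos 160° = -3420.48
Leg 2 (097°, 2364 m): east 2364 sin 97° = 2346.38, north 2364 cos 97° = -288.10
Leg 3 (042°, 1479 m): east 1479 sin 42° = 989.64, north 1479 cos 42° = 1099.11
Current position: (4580.98, -2609.47). Target: (1663, 2578). Remaining: Δeast = -2917.98, Δnorth = 5187.47.
Bearing = atan2(-2917.98, 5187.47) mod 360° = 330.64°; distance = √((-2917.98)² + (5187.47)²) = 5951.842 m.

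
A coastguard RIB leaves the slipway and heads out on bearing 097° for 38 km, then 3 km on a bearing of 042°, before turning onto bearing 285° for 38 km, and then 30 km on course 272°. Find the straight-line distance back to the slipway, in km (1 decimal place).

Leg 1 (097°, 38 km): east 38 sin 97° = 37.72, north 38 cos 97° = -4.63
Leg 2 (042°, 3 km): east 3 sin 42° = 2.01, north 3 cos 42° = 2.23
Leg 3 (285°, 38 km): east 38 sin 285° = -36.71, north 38 cos 285° = 9.84
Leg 4 (272°, 30 km): east 30 sin 272° = -29.98, north 30 cos 272° = 1.05
Net: -26.96 east, 8.48 north. Distance = √((-26.96)² + (8.48)²) = 28.265 km.

28.3 km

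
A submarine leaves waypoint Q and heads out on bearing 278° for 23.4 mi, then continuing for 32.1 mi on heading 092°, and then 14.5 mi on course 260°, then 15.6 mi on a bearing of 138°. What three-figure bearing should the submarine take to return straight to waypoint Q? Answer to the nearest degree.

Leg 1 (278°, 23.4 mi): east 23.4 sin 278° = -23.17, north 23.4 cos 278° = 3.26
Leg 2 (092°, 32.1 mi): east 32.1 sin 92° = 32.08, north 32.1 cos 92° = -1.12
Leg 3 (260°, 14.5 mi): east 14.5 sin 260° = -14.28, north 14.5 cos 260° = -2.52
Leg 4 (138°, 15.6 mi): east 15.6 sin 138° = 10.44, north 15.6 cos 138° = -11.59
Net displacement: 5.07 east, -11.97 north. Direction back to start is (-5.07, 11.97): bearing = atan2(-5.07, 11.97) mod 360° = 337.06° ≈ 337°.

337°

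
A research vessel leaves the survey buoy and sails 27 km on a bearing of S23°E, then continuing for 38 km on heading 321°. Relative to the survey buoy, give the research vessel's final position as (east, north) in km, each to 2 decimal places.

Leg 1 (S23°E, 27 km): east 27 sin 157° = 10.55, north 27 cos 157° = -24.85
Leg 2 (321°, 38 km): east 38 sin 321° = -23.91, north 38 cos 321° = 29.53
Summing: -13.36 km east, 4.68 km north → (-13.36, 4.68).

(-13.36, 4.68)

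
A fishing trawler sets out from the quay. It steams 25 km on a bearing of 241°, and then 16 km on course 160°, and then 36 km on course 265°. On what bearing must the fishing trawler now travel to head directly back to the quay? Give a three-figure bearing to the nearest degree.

Leg 1 (241°, 25 km): east 25 sin 241° = -21.87, north 25 cos 241° = -12.12
Leg 2 (160°, 16 km): east 16 sin 160° = 5.47, north 16 cos 160° = -15.04
Leg 3 (265°, 36 km): east 36 sin 265° = -35.86, north 36 cos 265° = -3.14
Net displacement: -52.26 east, -30.29 north. Direction back to start is (52.26, 30.29): bearing = atan2(52.26, 30.29) mod 360° = 59.90° ≈ 060°.

060°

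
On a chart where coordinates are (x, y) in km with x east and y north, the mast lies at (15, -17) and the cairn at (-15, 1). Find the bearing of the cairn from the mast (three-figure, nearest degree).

301°

Δeast = -15 − 15 = -30.00; Δnorth = 1 − -17 = 18.00.
Bearing = atan2(Δeast, Δnorth) mod 360° = 300.96° ≈ 301°.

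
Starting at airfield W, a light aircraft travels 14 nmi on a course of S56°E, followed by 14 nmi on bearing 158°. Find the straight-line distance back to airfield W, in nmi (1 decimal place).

Leg 1 (S56°E, 14 nmi): east 14 sin 124° = 11.61, north 14 cos 124° = -7.83
Leg 2 (158°, 14 nmi): east 14 sin 158° = 5.24, north 14 cos 158° = -12.98
Net: 16.85 east, -20.81 north. Distance = √((16.85)² + (-20.81)²) = 26.777 nmi.

26.8 nmi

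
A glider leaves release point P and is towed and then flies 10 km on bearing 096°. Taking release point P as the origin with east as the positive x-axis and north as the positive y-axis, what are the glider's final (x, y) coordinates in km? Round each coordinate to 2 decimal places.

Leg 1 (096°, 10 km): east 10 sin 96° = 9.95, north 10 cos 96° = -1.05
Summing: 9.95 km east, -1.05 km north → (9.95, -1.05).

(9.95, -1.05)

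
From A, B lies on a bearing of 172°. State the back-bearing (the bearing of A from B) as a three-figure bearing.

Back-bearing = 172° + 180° = 352°.

352°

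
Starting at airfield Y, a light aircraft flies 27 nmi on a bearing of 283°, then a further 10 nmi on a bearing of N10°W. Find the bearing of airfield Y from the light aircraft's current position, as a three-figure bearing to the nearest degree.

Leg 1 (283°, 27 nmi): east 27 sin 283° = -26.31, north 27 cos 283° = 6.07
Leg 2 (N10°W, 10 nmi): east 10 sin 350° = -1.74, north 10 cos 350° = 9.85
Net displacement: -28.04 east, 15.92 north. Direction back to start is (28.04, -15.92): bearing = atan2(28.04, -15.92) mod 360° = 119.58° ≈ 120°.

120°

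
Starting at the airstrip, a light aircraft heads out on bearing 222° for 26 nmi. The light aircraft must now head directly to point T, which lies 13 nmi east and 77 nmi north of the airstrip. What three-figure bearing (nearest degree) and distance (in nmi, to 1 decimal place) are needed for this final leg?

018°, 101.0 nmi

Leg 1 (222°, 26 nmi): east 26 sin 222° = -17.40, north 26 cos 222° = -19.32
Current position: (-17.40, -19.32). Target: (13, 77). Remaining: Δeast = 30.40, Δnorth = 96.32.
Bearing = atan2(30.40, 96.32) mod 360° = 17.51°; distance = √((30.40)² + (96.32)²) = 101.004 nmi.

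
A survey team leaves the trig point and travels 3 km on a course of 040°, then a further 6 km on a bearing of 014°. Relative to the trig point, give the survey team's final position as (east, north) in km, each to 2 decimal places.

Leg 1 (040°, 3 km): east 3 sin 40° = 1.93, north 3 cos 40° = 2.30
Leg 2 (014°, 6 km): east 6 sin 14° = 1.45, north 6 cos 14° = 5.82
Summing: 3.38 km east, 8.12 km north → (3.38, 8.12).

(3.38, 8.12)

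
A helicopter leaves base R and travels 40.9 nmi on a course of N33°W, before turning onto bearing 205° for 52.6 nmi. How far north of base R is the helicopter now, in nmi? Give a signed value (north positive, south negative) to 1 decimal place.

Leg 1 (N33°W, 40.9 nmi): east 40.9 sin 327° = -22.28, north 40.9 cos 327° = 34.30
Leg 2 (205°, 52.6 nmi): east 52.6 sin 205° = -22.23, north 52.6 cos 205° = -47.67
Net north component: -13.37 nmi.

-13.4 nmi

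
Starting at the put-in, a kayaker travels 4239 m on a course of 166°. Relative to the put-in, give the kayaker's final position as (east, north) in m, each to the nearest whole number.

Leg 1 (166°, 4239 m): east 4239 sin 166° = 1025.51, north 4239 cos 166° = -4113.08
Summing: 1025.51 m east, -4113.08 m north → (1026, -4113).

(1026, -4113)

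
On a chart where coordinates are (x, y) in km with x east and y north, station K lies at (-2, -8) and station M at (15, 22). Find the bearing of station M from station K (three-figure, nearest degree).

030°

Δeast = 15 − -2 = 17.00; Δnorth = 22 − -8 = 30.00.
Bearing = atan2(Δeast, Δnorth) mod 360° = 29.54° ≈ 030°.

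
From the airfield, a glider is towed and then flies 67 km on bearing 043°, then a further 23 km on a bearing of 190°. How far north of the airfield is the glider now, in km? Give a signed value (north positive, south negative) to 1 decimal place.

Leg 1 (043°, 67 km): east 67 sin 43° = 45.69, north 67 cos 43° = 49.00
Leg 2 (190°, 23 km): east 23 sin 190° = -3.99, north 23 cos 190° = -22.65
Net north component: 26.35 km.

26.4 km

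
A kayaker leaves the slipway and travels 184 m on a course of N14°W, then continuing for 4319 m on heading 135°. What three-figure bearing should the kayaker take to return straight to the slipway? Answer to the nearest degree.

314°

Leg 1 (N14°W, 184 m): east 184 sin 346° = -44.51, north 184 cos 346° = 178.53
Leg 2 (135°, 4319 m): east 4319 sin 135° = 3053.99, north 4319 cos 135° = -3053.99
Net displacement: 3009.48 east, -2875.46 north. Direction back to start is (-3009.48, 2875.46): bearing = atan2(-3009.48, 2875.46) mod 360° = 313.70° ≈ 314°.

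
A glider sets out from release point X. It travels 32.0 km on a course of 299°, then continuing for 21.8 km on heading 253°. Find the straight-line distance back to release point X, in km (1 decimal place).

Leg 1 (299°, 32.0 km): east 32.0 sin 299° = -27.99, north 32.0 cos 299° = 15.51
Leg 2 (253°, 21.8 km): east 21.8 sin 253° = -20.85, north 21.8 cos 253° = -6.37
Net: -48.84 east, 9.14 north. Distance = √((-48.84)² + (9.14)²) = 49.683 km.

49.7 km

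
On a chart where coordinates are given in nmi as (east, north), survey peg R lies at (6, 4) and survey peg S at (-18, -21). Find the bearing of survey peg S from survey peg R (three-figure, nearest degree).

224°

Δeast = -18 − 6 = -24.00; Δnorth = -21 − 4 = -25.00.
Bearing = atan2(Δeast, Δnorth) mod 360° = 223.83° ≈ 224°.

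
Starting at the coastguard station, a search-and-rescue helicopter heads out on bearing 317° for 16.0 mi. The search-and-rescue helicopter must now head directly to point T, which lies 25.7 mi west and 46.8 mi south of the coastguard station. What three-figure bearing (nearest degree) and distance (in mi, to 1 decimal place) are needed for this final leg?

Leg 1 (317°, 16.0 mi): east 16.0 sin 317° = -10.91, north 16.0 cos 317° = 11.70
Current position: (-10.91, 11.70). Target: (-25.7, -46.8). Remaining: Δeast = -14.79, Δnorth = -58.50.
Bearing = atan2(-14.79, -58.50) mod 360° = 194.19°; distance = √((-14.79)² + (-58.50)²) = 60.342 mi.

194°, 60.3 mi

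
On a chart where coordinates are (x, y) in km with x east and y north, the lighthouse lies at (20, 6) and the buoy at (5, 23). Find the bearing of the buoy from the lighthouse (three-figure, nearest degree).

Δeast = 5 − 20 = -15.00; Δnorth = 23 − 6 = 17.00.
Bearing = atan2(Δeast, Δnorth) mod 360° = 318.58° ≈ 319°.

319°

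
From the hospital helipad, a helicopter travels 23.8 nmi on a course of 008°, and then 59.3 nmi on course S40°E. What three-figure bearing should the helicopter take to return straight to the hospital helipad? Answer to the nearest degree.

Leg 1 (008°, 23.8 nmi): east 23.8 sin 8° = 3.31, north 23.8 cos 8° = 23.57
Leg 2 (S40°E, 59.3 nmi): east 59.3 sin 140° = 38.12, north 59.3 cos 140° = -45.43
Net displacement: 41.43 east, -21.86 north. Direction back to start is (-41.43, 21.86): bearing = atan2(-41.43, 21.86) mod 360° = 297.82° ≈ 298°.

298°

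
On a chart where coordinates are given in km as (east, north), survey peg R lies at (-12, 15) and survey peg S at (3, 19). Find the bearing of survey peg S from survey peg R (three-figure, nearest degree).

Δeast = 3 − -12 = 15.00; Δnorth = 19 − 15 = 4.00.
Bearing = atan2(Δeast, Δnorth) mod 360° = 75.07° ≈ 075°.

075°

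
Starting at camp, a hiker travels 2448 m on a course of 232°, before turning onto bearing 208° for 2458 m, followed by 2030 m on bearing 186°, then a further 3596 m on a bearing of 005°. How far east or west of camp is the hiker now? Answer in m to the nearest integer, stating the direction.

2982 m west

Leg 1 (232°, 2448 m): east 2448 sin 232° = -1929.05, north 2448 cos 232° = -1507.14
Leg 2 (208°, 2458 m): east 2458 sin 208° = -1153.96, north 2458 cos 208° = -2170.29
Leg 3 (186°, 2030 m): east 2030 sin 186° = -212.19, north 2030 cos 186° = -2018.88
Leg 4 (005°, 3596 m): east 3596 sin 5° = 313.41, north 3596 cos 5° = 3582.32
Net east component: -2981.79 m.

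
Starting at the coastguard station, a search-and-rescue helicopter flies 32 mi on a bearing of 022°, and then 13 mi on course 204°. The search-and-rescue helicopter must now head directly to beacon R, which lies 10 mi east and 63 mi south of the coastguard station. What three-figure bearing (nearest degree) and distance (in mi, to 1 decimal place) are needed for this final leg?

Leg 1 (022°, 32 mi): east 32 sin 22° = 11.99, north 32 cos 22° = 29.67
Leg 2 (204°, 13 mi): east 13 sin 204° = -5.29, north 13 cos 204° = -11.88
Current position: (6.70, 17.79). Target: (10, -63). Remaining: Δeast = 3.30, Δnorth = -80.79.
Bearing = atan2(3.30, -80.79) mod 360° = 177.66°; distance = √((3.30)² + (-80.79)²) = 80.861 mi.

178°, 80.9 mi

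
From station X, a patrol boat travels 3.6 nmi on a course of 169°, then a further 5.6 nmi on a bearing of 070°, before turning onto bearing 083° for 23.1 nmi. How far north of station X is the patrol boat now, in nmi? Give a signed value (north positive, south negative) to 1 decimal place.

Leg 1 (169°, 3.6 nmi): east 3.6 sin 169° = 0.69, north 3.6 cos 169° = -3.53
Leg 2 (070°, 5.6 nmi): east 5.6 sin 70° = 5.26, north 5.6 cos 70° = 1.92
Leg 3 (083°, 23.1 nmi): east 23.1 sin 83° = 22.93, north 23.1 cos 83° = 2.82
Net north component: 1.20 nmi.

1.2 nmi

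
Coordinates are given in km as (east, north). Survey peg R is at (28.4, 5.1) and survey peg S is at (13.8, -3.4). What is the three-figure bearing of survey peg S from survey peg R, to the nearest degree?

Δeast = 13.8 − 28.4 = -14.60; Δnorth = -3.4 − 5.1 = -8.50.
Bearing = atan2(Δeast, Δnorth) mod 360° = 239.79° ≈ 240°.

240°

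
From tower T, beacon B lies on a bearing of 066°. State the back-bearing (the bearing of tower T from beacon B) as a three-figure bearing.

246°

Back-bearing = 066° + 180° = 246°.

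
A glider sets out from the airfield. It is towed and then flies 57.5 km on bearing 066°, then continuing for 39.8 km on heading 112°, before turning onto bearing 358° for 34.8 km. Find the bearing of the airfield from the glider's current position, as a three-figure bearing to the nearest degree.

244°

Leg 1 (066°, 57.5 km): east 57.5 sin 66° = 52.53, north 57.5 cos 66° = 23.39
Leg 2 (112°, 39.8 km): east 39.8 sin 112° = 36.90, north 39.8 cos 112° = -14.91
Leg 3 (358°, 34.8 km): east 34.8 sin 358° = -1.21, north 34.8 cos 358° = 34.78
Net displacement: 88.22 east, 43.26 north. Direction back to start is (-88.22, -43.26): bearing = atan2(-88.22, -43.26) mod 360° = 243.88° ≈ 244°.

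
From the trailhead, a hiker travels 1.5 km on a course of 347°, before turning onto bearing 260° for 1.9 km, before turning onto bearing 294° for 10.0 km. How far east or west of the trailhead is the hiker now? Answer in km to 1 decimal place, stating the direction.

Leg 1 (347°, 1.5 km): east 1.5 sin 347° = -0.34, north 1.5 cos 347° = 1.46
Leg 2 (260°, 1.9 km): east 1.9 sin 260° = -1.87, north 1.9 cos 260° = -0.33
Leg 3 (294°, 10.0 km): east 10.0 sin 294° = -9.14, north 10.0 cos 294° = 4.07
Net east component: -11.34 km.

11.3 km west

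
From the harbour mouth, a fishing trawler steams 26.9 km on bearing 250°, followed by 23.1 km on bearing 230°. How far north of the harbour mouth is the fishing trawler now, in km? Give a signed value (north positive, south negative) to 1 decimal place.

Leg 1 (250°, 26.9 km): east 26.9 sin 250° = -25.28, north 26.9 cos 250° = -9.20
Leg 2 (230°, 23.1 km): east 23.1 sin 230° = -17.70, north 23.1 cos 230° = -14.85
Net north component: -24.05 km.

-24.0 km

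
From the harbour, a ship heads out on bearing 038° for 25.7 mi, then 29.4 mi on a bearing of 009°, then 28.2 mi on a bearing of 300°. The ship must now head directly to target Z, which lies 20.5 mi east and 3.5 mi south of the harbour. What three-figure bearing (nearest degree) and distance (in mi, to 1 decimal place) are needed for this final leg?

160°, 71.2 mi

Leg 1 (038°, 25.7 mi): east 25.7 sin 38° = 15.82, north 25.7 cos 38° = 20.25
Leg 2 (009°, 29.4 mi): east 29.4 sin 9° = 4.60, north 29.4 cos 9° = 29.04
Leg 3 (300°, 28.2 mi): east 28.2 sin 300° = -24.42, north 28.2 cos 300° = 14.10
Current position: (-4.00, 63.39). Target: (20.5, -3.5). Remaining: Δeast = 24.50, Δnorth = -66.89.
Bearing = atan2(24.50, -66.89) mod 360° = 159.88°; distance = √((24.50)² + (-66.89)²) = 71.236 mi.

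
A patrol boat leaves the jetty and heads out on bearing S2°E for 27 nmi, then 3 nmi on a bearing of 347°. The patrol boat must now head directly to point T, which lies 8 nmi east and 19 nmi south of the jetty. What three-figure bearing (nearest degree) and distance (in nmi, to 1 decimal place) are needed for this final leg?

057°, 9.2 nmi

Leg 1 (S2°E, 27 nmi): east 27 sin 178° = 0.94, north 27 cos 178° = -26.98
Leg 2 (347°, 3 nmi): east 3 sin 347° = -0.67, north 3 cos 347° = 2.92
Current position: (0.27, -24.06). Target: (8, -19). Remaining: Δeast = 7.73, Δnorth = 5.06.
Bearing = atan2(7.73, 5.06) mod 360° = 56.80°; distance = √((7.73)² + (5.06)²) = 9.241 nmi.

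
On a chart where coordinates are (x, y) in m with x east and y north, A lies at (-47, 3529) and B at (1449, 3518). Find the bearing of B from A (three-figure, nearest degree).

Δeast = 1449 − -47 = 1496.00; Δnorth = 3518 − 3529 = -11.00.
Bearing = atan2(Δeast, Δnorth) mod 360° = 90.42° ≈ 090°.

090°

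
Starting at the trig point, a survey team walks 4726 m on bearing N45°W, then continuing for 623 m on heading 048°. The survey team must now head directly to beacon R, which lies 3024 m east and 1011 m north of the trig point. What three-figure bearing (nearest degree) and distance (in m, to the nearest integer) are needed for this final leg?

Leg 1 (N45°W, 4726 m): east 4726 sin 315° = -3341.79, north 4726 cos 315° = 3341.79
Leg 2 (048°, 623 m): east 623 sin 48° = 462.98, north 623 cos 48° = 416.87
Current position: (-2878.81, 3758.66). Target: (3024, 1011). Remaining: Δeast = 5902.81, Δnorth = -2747.66.
Bearing = atan2(5902.81, -2747.66) mod 360° = 114.96°; distance = √((5902.81)² + (-2747.66)²) = 6510.971 m.

115°, 6511 m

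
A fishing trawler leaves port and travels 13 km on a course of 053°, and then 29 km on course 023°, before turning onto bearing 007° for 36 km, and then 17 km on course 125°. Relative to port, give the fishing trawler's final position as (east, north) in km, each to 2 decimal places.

(40.03, 60.50)

Leg 1 (053°, 13 km): east 13 sin 53° = 10.38, north 13 cos 53° = 7.82
Leg 2 (023°, 29 km): east 29 sin 23° = 11.33, north 29 cos 23° = 26.69
Leg 3 (007°, 36 km): east 36 sin 7° = 4.39, north 36 cos 7° = 35.73
Leg 4 (125°, 17 km): east 17 sin 125° = 13.93, north 17 cos 125° = -9.75
Summing: 40.03 km east, 60.50 km north → (40.03, 60.50).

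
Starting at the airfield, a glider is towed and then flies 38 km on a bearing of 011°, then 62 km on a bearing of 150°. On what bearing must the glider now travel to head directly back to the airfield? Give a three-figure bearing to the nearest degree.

293°

Leg 1 (011°, 38 km): east 38 sin 11° = 7.25, north 38 cos 11° = 37.30
Leg 2 (150°, 62 km): east 62 sin 150° = 31.00, north 62 cos 150° = -53.69
Net displacement: 38.25 east, -16.39 north. Direction back to start is (-38.25, 16.39): bearing = atan2(-38.25, 16.39) mod 360° = 293.20° ≈ 293°.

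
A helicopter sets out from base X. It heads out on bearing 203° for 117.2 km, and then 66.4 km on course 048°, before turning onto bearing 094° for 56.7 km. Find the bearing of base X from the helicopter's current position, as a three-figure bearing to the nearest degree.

318°

Leg 1 (203°, 117.2 km): east 117.2 sin 203° = -45.79, north 117.2 cos 203° = -107.88
Leg 2 (048°, 66.4 km): east 66.4 sin 48° = 49.34, north 66.4 cos 48° = 44.43
Leg 3 (094°, 56.7 km): east 56.7 sin 94° = 56.56, north 56.7 cos 94° = -3.96
Net displacement: 60.11 east, -67.41 north. Direction back to start is (-60.11, 67.41): bearing = atan2(-60.11, 67.41) mod 360° = 318.27° ≈ 318°.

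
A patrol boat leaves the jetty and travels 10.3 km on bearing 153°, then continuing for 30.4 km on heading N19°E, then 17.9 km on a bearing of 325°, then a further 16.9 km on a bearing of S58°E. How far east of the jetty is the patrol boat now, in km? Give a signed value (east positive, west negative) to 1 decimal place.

18.6 km

Leg 1 (153°, 10.3 km): east 10.3 sin 153° = 4.68, north 10.3 cos 153° = -9.18
Leg 2 (N19°E, 30.4 km): east 30.4 sin 19° = 9.90, north 30.4 cos 19° = 28.74
Leg 3 (325°, 17.9 km): east 17.9 sin 325° = -10.27, north 17.9 cos 325° = 14.66
Leg 4 (S58°E, 16.9 km): east 16.9 sin 122° = 14.33, north 16.9 cos 122° = -8.96
Net east component: 18.64 km.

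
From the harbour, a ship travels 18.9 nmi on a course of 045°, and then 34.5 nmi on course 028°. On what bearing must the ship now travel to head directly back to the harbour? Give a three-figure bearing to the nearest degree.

214°

Leg 1 (045°, 18.9 nmi): east 18.9 sin 45° = 13.36, north 18.9 cos 45° = 13.36
Leg 2 (028°, 34.5 nmi): east 34.5 sin 28° = 16.20, north 34.5 cos 28° = 30.46
Net displacement: 29.56 east, 43.83 north. Direction back to start is (-29.56, -43.83): bearing = atan2(-29.56, -43.83) mod 360° = 214.00° ≈ 214°.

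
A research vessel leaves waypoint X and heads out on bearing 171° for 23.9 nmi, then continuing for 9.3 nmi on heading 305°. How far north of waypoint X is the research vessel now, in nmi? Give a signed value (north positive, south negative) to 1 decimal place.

-18.3 nmi

Leg 1 (171°, 23.9 nmi): east 23.9 sin 171° = 3.74, north 23.9 cos 171° = -23.61
Leg 2 (305°, 9.3 nmi): east 9.3 sin 305° = -7.62, north 9.3 cos 305° = 5.33
Net north component: -18.27 nmi.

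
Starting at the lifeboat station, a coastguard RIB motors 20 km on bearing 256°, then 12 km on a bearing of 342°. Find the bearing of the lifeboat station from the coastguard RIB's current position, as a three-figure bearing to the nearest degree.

Leg 1 (256°, 20 km): east 20 sin 256° = -19.41, north 20 cos 256° = -4.84
Leg 2 (342°, 12 km): east 12 sin 342° = -3.71, north 12 cos 342° = 11.41
Net displacement: -23.11 east, 6.57 north. Direction back to start is (23.11, -6.57): bearing = atan2(23.11, -6.57) mod 360° = 105.88° ≈ 106°.

106°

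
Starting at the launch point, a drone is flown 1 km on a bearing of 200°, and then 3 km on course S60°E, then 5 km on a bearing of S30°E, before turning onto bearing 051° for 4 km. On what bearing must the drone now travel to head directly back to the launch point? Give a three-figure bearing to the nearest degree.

298°

Leg 1 (200°, 1 km): east 1 sin 200° = -0.34, north 1 cos 200° = -0.94
Leg 2 (S60°E, 3 km): east 3 sin 120° = 2.60, north 3 cos 120° = -1.50
Leg 3 (S30°E, 5 km): east 5 sin 150° = 2.50, north 5 cos 150° = -4.33
Leg 4 (051°, 4 km): east 4 sin 51° = 3.11, north 4 cos 51° = 2.52
Net displacement: 7.86 east, -4.25 north. Direction back to start is (-7.86, 4.25): bearing = atan2(-7.86, 4.25) mod 360° = 298.40° ≈ 298°.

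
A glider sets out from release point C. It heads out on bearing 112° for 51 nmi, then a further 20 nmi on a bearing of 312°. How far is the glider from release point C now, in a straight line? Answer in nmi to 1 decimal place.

Leg 1 (112°, 51 nmi): east 51 sin 112° = 47.29, north 51 cos 112° = -19.10
Leg 2 (312°, 20 nmi): east 20 sin 312° = -14.86, north 20 cos 312° = 13.38
Net: 32.42 east, -5.72 north. Distance = √((32.42)² + (-5.72)²) = 32.925 nmi.

32.9 nmi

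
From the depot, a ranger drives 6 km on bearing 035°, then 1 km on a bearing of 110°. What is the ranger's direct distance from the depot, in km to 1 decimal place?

Leg 1 (035°, 6 km): east 6 sin 35° = 3.44, north 6 cos 35° = 4.91
Leg 2 (110°, 1 km): east 1 sin 110° = 0.94, north 1 cos 110° = -0.34
Net: 4.38 east, 4.57 north. Distance = √((4.38)² + (4.57)²) = 6.333 km.

6.3 km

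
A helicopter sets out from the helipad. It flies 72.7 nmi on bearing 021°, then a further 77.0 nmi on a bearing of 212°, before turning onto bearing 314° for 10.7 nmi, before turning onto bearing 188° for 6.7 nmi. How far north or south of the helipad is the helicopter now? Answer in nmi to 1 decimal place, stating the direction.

Leg 1 (021°, 72.7 nmi): east 72.7 sin 21° = 26.05, north 72.7 cos 21° = 67.87
Leg 2 (212°, 77.0 nmi): east 77.0 sin 212° = -40.80, north 77.0 cos 212° = -65.30
Leg 3 (314°, 10.7 nmi): east 10.7 sin 314° = -7.70, north 10.7 cos 314° = 7.43
Leg 4 (188°, 6.7 nmi): east 6.7 sin 188° = -0.93, north 6.7 cos 188° = -6.63
Net north component: 3.37 nmi.

3.4 nmi north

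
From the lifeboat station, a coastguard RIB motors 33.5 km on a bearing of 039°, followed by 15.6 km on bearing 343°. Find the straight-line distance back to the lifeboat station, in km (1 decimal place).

Leg 1 (039°, 33.5 km): east 33.5 sin 39° = 21.08, north 33.5 cos 39° = 26.03
Leg 2 (343°, 15.6 km): east 15.6 sin 343° = -4.56, north 15.6 cos 343° = 14.92
Net: 16.52 east, 40.95 north. Distance = √((16.52)² + (40.95)²) = 44.160 km.

44.2 km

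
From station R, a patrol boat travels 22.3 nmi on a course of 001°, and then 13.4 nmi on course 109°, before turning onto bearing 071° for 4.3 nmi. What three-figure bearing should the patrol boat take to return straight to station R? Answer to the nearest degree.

Leg 1 (001°, 22.3 nmi): east 22.3 sin 1° = 0.39, north 22.3 cos 1° = 22.30
Leg 2 (109°, 13.4 nmi): east 13.4 sin 109° = 12.67, north 13.4 cos 109° = -4.36
Leg 3 (071°, 4.3 nmi): east 4.3 sin 71° = 4.07, north 4.3 cos 71° = 1.40
Net displacement: 17.12 east, 19.33 north. Direction back to start is (-17.12, -19.33): bearing = atan2(-17.12, -19.33) mod 360° = 221.53° ≈ 222°.

222°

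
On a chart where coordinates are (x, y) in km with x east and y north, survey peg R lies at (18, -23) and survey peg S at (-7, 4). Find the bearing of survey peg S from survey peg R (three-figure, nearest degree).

317°

Δeast = -7 − 18 = -25.00; Δnorth = 4 − -23 = 27.00.
Bearing = atan2(Δeast, Δnorth) mod 360° = 317.20° ≈ 317°.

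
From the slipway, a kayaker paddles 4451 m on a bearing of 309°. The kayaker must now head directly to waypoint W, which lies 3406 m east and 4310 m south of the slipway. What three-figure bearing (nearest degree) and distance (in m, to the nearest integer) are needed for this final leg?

Leg 1 (309°, 4451 m): east 4451 sin 309° = -3459.08, north 4451 cos 309° = 2801.11
Current position: (-3459.08, 2801.11). Target: (3406, -4310). Remaining: Δeast = 6865.08, Δnorth = -7111.11.
Bearing = atan2(6865.08, -7111.11) mod 360° = 136.01°; distance = √((6865.08)² + (-7111.11)²) = 9884.184 m.

136°, 9884 m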